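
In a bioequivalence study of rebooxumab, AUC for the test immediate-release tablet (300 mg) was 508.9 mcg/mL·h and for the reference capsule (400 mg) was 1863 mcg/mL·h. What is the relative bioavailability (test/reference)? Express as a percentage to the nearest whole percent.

F_rel = (AUC_test/D_test) / (AUC_ref/D_ref)
      = (508.9/300) / (1863/400)
      = 1.69633 / 4.6575 = 0.3642 = 36.42%

F_rel = 36%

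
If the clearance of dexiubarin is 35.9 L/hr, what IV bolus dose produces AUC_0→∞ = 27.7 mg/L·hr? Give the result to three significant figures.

Dose_iv = CL × AUC_0→∞
     = 35.9 × 27.7 = 994.43 mg

Dose = 994 mg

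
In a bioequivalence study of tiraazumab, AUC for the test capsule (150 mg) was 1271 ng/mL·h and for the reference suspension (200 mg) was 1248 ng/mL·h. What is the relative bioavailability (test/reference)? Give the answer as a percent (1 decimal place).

F_rel = (AUC_test/D_test) / (AUC_ref/D_ref)
      = (1271/150) / (1248/200)
      = 8.47333 / 6.24 = 1.3579 = 135.79%

F_rel = 135.8%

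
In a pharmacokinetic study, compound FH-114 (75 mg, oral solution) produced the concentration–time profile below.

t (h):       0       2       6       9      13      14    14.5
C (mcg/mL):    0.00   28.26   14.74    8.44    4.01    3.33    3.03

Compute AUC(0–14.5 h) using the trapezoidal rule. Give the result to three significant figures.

AUC = 179 mcg/mL·h

Trapezoidal AUC_0→14.5:
  [0→2]: (0.00+28.26)/2 × 2 = 28.26
  [2→6]: (28.26+14.74)/2 × 4 = 86.0
  [6→9]: (14.74+8.44)/2 × 3 = 34.77
  [9→13]: (8.44+4.01)/2 × 4 = 24.9
  [13→14]: (4.01+3.33)/2 × 1 = 3.67
  [14→14.5]: (3.33+3.03)/2 × 0.5 = 1.59
  Sum = 179.19 mcg/mL·h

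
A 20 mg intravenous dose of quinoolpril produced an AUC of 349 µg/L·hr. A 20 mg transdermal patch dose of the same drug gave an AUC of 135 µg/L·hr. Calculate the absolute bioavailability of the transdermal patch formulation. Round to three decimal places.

F = (AUC_ev / D_ev) / (AUC_iv / D_iv)
  = (135/20) / (349/20)
  = 6.75 / 17.45 = 0.3868

F = 0.387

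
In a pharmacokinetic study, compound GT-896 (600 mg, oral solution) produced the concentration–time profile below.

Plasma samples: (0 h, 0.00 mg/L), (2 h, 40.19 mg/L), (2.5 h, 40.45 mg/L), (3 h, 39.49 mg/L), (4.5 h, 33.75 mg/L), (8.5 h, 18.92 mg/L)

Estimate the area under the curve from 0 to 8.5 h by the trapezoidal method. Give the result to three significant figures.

AUC = 241 mg/L·h

Trapezoidal AUC_0→8.5:
  [0→2]: (0.00+40.19)/2 × 2 = 40.19
  [2→2.5]: (40.19+40.45)/2 × 0.5 = 20.16
  [2.5→3]: (40.45+39.49)/2 × 0.5 = 19.985
  [3→4.5]: (39.49+33.75)/2 × 1.5 = 54.93
  [4.5→8.5]: (33.75+18.92)/2 × 4 = 105.34
  Sum = 240.605 mg/L·h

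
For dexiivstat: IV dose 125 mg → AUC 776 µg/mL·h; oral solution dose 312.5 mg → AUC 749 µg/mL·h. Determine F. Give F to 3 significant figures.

F = 0.386

F = (AUC_ev / D_ev) / (AUC_iv / D_iv)
  = (749/312.5) / (776/125)
  = 2.3968 / 6.208 = 0.3861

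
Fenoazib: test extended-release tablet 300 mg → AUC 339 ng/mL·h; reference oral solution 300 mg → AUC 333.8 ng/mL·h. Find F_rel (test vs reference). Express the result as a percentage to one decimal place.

F_rel = 101.6%

F_rel = (AUC_test/D_test) / (AUC_ref/D_ref)
      = (339/300) / (333.8/300)
      = 1.13 / 1.11267 = 1.0156 = 101.56%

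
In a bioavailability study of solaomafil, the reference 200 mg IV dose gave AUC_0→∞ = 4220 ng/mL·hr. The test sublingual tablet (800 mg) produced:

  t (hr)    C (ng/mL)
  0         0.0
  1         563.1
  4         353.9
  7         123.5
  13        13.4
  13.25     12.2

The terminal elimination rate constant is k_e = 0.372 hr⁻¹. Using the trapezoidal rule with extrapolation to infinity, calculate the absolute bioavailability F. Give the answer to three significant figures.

F = 0.167

Trapezoidal AUC_0→13.25 (sublingual tablet):
  [0→1]: (0.0+563.1)/2 × 1 = 281.55
  [1→4]: (563.1+353.9)/2 × 3 = 1375.5
  [4→7]: (353.9+123.5)/2 × 3 = 716.1
  [7→13]: (123.5+13.4)/2 × 6 = 410.7
  [13→13.25]: (13.4+12.2)/2 × 0.25 = 3.2
  Sum = 2787.05 ng/mL·hr
Tail: C_last/k_e = 12.2/0.372 = 32.796
AUC_0→∞ (sublingual tablet) = 2787.05 + 32.796 = 2819.846 ng/mL·hr
F = (AUC_ev/D_ev)/(AUC_iv/D_iv) = (2819.846/800)/(4220/200) = 3.5248075/21.1 = 0.1671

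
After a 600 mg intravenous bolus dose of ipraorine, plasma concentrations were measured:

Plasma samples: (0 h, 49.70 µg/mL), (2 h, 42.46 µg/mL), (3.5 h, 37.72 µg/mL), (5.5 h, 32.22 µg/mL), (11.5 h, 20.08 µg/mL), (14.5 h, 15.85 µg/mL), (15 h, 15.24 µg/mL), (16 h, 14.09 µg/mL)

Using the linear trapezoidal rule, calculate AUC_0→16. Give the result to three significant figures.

Trapezoidal AUC_0→16:
  [0→2]: (49.70+42.46)/2 × 2 = 92.16
  [2→3.5]: (42.46+37.72)/2 × 1.5 = 60.135
  [3.5→5.5]: (37.72+32.22)/2 × 2 = 69.94
  [5.5→11.5]: (32.22+20.08)/2 × 6 = 156.9
  [11.5→14.5]: (20.08+15.85)/2 × 3 = 53.895
  [14.5→15]: (15.85+15.24)/2 × 0.5 = 7.7725
  [15→16]: (15.24+14.09)/2 × 1 = 14.665
  Sum = 455.4675 µg/mL·h

AUC = 455 µg/mL·h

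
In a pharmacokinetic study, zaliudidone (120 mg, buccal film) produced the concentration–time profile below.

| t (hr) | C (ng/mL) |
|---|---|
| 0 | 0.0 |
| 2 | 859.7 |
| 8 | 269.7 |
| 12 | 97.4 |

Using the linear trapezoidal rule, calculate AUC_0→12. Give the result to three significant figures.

AUC = 4980 ng/mL·hr

Trapezoidal AUC_0→12:
  [0→2]: (0.0+859.7)/2 × 2 = 859.7
  [2→8]: (859.7+269.7)/2 × 6 = 3388.2
  [8→12]: (269.7+97.4)/2 × 4 = 734.2
  Sum = 4982.1 ng/mL·hr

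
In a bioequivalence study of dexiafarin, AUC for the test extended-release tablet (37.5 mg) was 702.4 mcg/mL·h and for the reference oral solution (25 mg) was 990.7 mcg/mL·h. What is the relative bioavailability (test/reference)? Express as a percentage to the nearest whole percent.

F_rel = (AUC_test/D_test) / (AUC_ref/D_ref)
      = (702.4/37.5) / (990.7/25)
      = 18.7307 / 39.628 = 0.4727 = 47.27%

F_rel = 47%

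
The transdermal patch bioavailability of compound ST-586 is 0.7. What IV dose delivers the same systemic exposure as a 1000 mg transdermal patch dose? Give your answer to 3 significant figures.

Systemic exposure from an extravascular dose = F × D_ev, so the equivalent IV dose is F × D_ev.
D_iv = F × D_ev = 0.7 × 1000 = 700 mg

D_iv = 700 mg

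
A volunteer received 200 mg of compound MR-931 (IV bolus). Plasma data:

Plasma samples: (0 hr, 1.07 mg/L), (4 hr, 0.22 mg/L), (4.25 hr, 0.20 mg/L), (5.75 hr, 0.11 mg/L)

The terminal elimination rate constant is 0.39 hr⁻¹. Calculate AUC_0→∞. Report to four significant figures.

AUC = 3.147 mg/L·hr

Trapezoidal AUC_0→5.75:
  [0→4]: (1.07+0.22)/2 × 4 = 2.58
  [4→4.25]: (0.22+0.20)/2 × 0.25 = 0.0525
  [4.25→5.75]: (0.20+0.11)/2 × 1.5 = 0.2325
  Sum = 2.865 mg/L·hr
Extrapolated tail: C_last / k_e = 0.11 / 0.39 = 0.282
AUC_0→∞ = 2.865 + 0.282 = 3.147 mg/L·hr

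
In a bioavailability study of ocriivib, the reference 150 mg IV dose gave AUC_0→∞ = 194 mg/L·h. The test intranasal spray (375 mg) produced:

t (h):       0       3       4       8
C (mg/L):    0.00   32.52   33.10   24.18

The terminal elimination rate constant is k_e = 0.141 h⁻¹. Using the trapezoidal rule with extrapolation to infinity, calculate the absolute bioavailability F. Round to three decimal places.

Trapezoidal AUC_0→8 (intranasal spray):
  [0→3]: (0.00+32.52)/2 × 3 = 48.78
  [3→4]: (32.52+33.10)/2 × 1 = 32.81
  [4→8]: (33.10+24.18)/2 × 4 = 114.56
  Sum = 196.15 mg/L·h
Tail: C_last/k_e = 24.18/0.141 = 171.489
AUC_0→∞ (intranasal spray) = 196.15 + 171.489 = 367.639 mg/L·h
F = (AUC_ev/D_ev)/(AUC_iv/D_iv) = (367.639/375)/(194/150) = 0.980371/1.29333 = 0.7580

F = 0.758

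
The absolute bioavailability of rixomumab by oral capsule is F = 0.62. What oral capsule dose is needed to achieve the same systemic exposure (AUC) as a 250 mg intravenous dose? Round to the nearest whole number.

D_oral = 403 mg

For equal systemic exposure: F × D_ev = D_iv
D_ev = D_iv / F = 250 / 0.62 = 403.226 mg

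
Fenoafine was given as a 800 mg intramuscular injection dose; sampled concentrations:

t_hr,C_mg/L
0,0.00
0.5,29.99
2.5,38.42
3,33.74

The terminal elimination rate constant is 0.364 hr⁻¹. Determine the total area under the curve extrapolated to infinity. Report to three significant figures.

AUC = 187 mg/L·hr

Trapezoidal AUC_0→3:
  [0→0.5]: (0.00+29.99)/2 × 0.5 = 7.4975
  [0.5→2.5]: (29.99+38.42)/2 × 2 = 68.41
  [2.5→3]: (38.42+33.74)/2 × 0.5 = 18.04
  Sum = 93.9475 mg/L·hr
Extrapolated tail: C_last / k_e = 33.74 / 0.364 = 92.692
AUC_0→∞ = 93.9475 + 92.692 = 186.6395 mg/L·hr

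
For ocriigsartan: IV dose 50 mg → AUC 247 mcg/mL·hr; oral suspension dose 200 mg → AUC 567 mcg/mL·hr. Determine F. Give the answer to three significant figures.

F = (AUC_ev / D_ev) / (AUC_iv / D_iv)
  = (567/200) / (247/50)
  = 2.835 / 4.94 = 0.5739

F = 0.574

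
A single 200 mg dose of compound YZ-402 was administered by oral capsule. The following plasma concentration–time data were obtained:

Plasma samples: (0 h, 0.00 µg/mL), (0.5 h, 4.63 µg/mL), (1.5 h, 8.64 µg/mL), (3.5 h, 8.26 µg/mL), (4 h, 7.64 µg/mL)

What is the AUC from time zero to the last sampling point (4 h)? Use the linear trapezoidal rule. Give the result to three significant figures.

AUC = 28.7 µg/mL·h

Trapezoidal AUC_0→4:
  [0→0.5]: (0.00+4.63)/2 × 0.5 = 1.1575
  [0.5→1.5]: (4.63+8.64)/2 × 1 = 6.635
  [1.5→3.5]: (8.64+8.26)/2 × 2 = 16.9
  [3.5→4]: (8.26+7.64)/2 × 0.5 = 3.975
  Sum = 28.6675 µg/mL·h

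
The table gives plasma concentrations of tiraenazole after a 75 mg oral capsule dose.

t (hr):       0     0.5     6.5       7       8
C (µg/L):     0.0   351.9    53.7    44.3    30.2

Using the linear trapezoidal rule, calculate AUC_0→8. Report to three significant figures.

Trapezoidal AUC_0→8:
  [0→0.5]: (0.0+351.9)/2 × 0.5 = 87.975
  [0.5→6.5]: (351.9+53.7)/2 × 6 = 1216.8
  [6.5→7]: (53.7+44.3)/2 × 0.5 = 24.5
  [7→8]: (44.3+30.2)/2 × 1 = 37.25
  Sum = 1366.525 µg/L·hr

AUC = 1370 µg/L·hr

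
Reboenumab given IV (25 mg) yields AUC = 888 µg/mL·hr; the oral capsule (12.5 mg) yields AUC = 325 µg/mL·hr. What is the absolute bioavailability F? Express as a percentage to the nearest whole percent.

F = (AUC_ev / D_ev) / (AUC_iv / D_iv)
  = (325/12.5) / (888/25)
  = 26 / 35.52 = 0.7320
  = 73.20%

F = 73%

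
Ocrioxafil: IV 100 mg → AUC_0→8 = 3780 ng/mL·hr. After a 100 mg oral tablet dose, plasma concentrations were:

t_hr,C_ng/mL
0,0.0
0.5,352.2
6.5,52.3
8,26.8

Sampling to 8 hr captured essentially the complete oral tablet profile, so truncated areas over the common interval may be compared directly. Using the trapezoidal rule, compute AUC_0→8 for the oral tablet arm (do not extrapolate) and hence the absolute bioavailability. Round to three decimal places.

F = 0.360

Trapezoidal AUC_0→8 (oral tablet):
  [0→0.5]: (0.0+352.2)/2 × 0.5 = 88.05
  [0.5→6.5]: (352.2+52.3)/2 × 6 = 1213.5
  [6.5→8]: (52.3+26.8)/2 × 1.5 = 59.325
  Sum = 1360.875 ng/mL·hr
F = (AUC_ev/D_ev)/(AUC_iv/D_iv) = (1360.875/100)/(3780/100) = 13.60875/37.8 = 0.3600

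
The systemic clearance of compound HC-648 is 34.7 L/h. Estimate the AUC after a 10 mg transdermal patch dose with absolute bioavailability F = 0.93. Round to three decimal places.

AUC_0→∞ = F × Dose / CL
        = 0.93 × 10 / 34.7 = 0.268012 mg/L·h

AUC = 0.268 mg/L·h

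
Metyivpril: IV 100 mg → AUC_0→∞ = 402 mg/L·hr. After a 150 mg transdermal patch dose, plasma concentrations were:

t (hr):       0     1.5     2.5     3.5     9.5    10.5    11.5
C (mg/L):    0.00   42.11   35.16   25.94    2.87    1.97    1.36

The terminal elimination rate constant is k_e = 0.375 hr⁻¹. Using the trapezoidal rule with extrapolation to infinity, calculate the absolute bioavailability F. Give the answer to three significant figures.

F = 0.323

Trapezoidal AUC_0→11.5 (transdermal patch):
  [0→1.5]: (0.00+42.11)/2 × 1.5 = 31.5825
  [1.5→2.5]: (42.11+35.16)/2 × 1 = 38.635
  [2.5→3.5]: (35.16+25.94)/2 × 1 = 30.55
  [3.5→9.5]: (25.94+2.87)/2 × 6 = 86.43
  [9.5→10.5]: (2.87+1.97)/2 × 1 = 2.42
  [10.5→11.5]: (1.97+1.36)/2 × 1 = 1.665
  Sum = 191.2825 mg/L·hr
Tail: C_last/k_e = 1.36/0.375 = 3.627
AUC_0→∞ (transdermal patch) = 191.2825 + 3.627 = 194.9095 mg/L·hr
F = (AUC_ev/D_ev)/(AUC_iv/D_iv) = (194.9095/150)/(402/100) = 1.2994/4.02 = 0.3232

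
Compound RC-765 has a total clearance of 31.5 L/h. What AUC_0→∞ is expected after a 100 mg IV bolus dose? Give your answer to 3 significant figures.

AUC_0→∞ = Dose_iv / CL
        = 100 / 31.5 = 3.1746 mg/L·h

AUC = 3.17 mg/L·h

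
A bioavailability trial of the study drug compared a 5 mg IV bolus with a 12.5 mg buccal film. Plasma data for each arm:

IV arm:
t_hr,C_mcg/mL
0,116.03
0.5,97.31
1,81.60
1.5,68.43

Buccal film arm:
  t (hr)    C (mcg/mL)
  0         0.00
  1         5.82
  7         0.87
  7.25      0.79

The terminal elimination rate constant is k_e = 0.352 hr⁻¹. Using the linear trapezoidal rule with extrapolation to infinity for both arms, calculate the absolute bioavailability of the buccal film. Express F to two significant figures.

Trapezoidal AUC_0→1.5 (IV):
  [0→0.5]: (116.03+97.31)/2 × 0.5 = 53.335
  [0.5→1]: (97.31+81.60)/2 × 0.5 = 44.7275
  [1→1.5]: (81.60+68.43)/2 × 0.5 = 37.5075
  Sum = 135.57 mcg/mL·hr
IV tail: 68.43/0.352 = 194.403; AUC_iv,0→∞ = 135.57 + 194.403 = 329.973 mcg/mL·hr
Trapezoidal AUC_0→7.25 (buccal film):
  [0→1]: (0.00+5.82)/2 × 1 = 2.91
  [1→7]: (5.82+0.87)/2 × 6 = 20.07
  [7→7.25]: (0.87+0.79)/2 × 0.25 = 0.2075
  Sum = 23.1875 mcg/mL·hr
buccal film tail: 0.79/0.352 = 2.244; AUC_ev,0→∞ = 23.1875 + 2.244 = 25.4315 mcg/mL·hr
F = (AUC_ev/D_ev)/(AUC_iv/D_iv) = (25.4315/12.5)/(329.973/5) = 2.03452/65.9946 = 0.0308

F = 0.031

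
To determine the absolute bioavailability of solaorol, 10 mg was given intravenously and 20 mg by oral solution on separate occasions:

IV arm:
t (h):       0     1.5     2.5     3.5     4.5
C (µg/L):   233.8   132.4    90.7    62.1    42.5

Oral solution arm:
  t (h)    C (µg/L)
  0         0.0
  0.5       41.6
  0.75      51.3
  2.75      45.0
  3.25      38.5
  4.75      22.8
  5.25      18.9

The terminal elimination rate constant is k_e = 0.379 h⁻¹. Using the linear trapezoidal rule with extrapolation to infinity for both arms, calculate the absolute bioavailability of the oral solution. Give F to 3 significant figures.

Trapezoidal AUC_0→4.5 (IV):
  [0→1.5]: (233.8+132.4)/2 × 1.5 = 274.65
  [1.5→2.5]: (132.4+90.7)/2 × 1 = 111.55
  [2.5→3.5]: (90.7+62.1)/2 × 1 = 76.4
  [3.5→4.5]: (62.1+42.5)/2 × 1 = 52.3
  Sum = 514.9 µg/L·h
IV tail: 42.5/0.379 = 112.137; AUC_iv,0→∞ = 514.9 + 112.137 = 627.037 µg/L·h
Trapezoidal AUC_0→5.25 (oral solution):
  [0→0.5]: (0.0+41.6)/2 × 0.5 = 10.4
  [0.5→0.75]: (41.6+51.3)/2 × 0.25 = 11.6125
  [0.75→2.75]: (51.3+45.0)/2 × 2 = 96.3
  [2.75→3.25]: (45.0+38.5)/2 × 0.5 = 20.875
  [3.25→4.75]: (38.5+22.8)/2 × 1.5 = 45.975
  [4.75→5.25]: (22.8+18.9)/2 × 0.5 = 10.425
  Sum = 195.5875 µg/L·h
oral solution tail: 18.9/0.379 = 49.868; AUC_ev,0→∞ = 195.5875 + 49.868 = 245.4555 µg/L·h
F = (AUC_ev/D_ev)/(AUC_iv/D_iv) = (245.4555/20)/(627.037/10) = 12.272775/62.7037 = 0.1957

F = 0.196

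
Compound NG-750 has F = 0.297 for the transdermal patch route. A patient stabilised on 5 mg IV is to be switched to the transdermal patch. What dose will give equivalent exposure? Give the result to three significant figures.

For equal systemic exposure: F × D_ev = D_iv
D_ev = D_iv / F = 5 / 0.297 = 16.835 mg

D_transdermal = 16.8 mg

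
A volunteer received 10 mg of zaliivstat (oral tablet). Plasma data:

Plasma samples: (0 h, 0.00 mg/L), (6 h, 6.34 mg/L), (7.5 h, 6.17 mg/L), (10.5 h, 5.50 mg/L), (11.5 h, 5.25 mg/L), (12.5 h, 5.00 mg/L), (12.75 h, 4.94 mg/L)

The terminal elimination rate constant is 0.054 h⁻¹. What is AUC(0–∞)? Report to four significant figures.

AUC = 149.1 mg/L·h

Trapezoidal AUC_0→12.75:
  [0→6]: (0.00+6.34)/2 × 6 = 19.02
  [6→7.5]: (6.34+6.17)/2 × 1.5 = 9.3825
  [7.5→10.5]: (6.17+5.50)/2 × 3 = 17.505
  [10.5→11.5]: (5.50+5.25)/2 × 1 = 5.375
  [11.5→12.5]: (5.25+5.00)/2 × 1 = 5.125
  [12.5→12.75]: (5.00+4.94)/2 × 0.25 = 1.2425
  Sum = 57.65 mg/L·h
Extrapolated tail: C_last / k_e = 4.94 / 0.054 = 91.481
AUC_0→∞ = 57.65 + 91.481 = 149.131 mg/L·h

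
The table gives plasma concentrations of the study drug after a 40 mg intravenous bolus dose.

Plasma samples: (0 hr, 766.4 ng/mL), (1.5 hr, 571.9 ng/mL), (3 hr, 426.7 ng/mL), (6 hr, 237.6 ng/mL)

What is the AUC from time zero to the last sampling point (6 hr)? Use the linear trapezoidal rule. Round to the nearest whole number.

Trapezoidal AUC_0→6:
  [0→1.5]: (766.4+571.9)/2 × 1.5 = 1003.725
  [1.5→3]: (571.9+426.7)/2 × 1.5 = 748.95
  [3→6]: (426.7+237.6)/2 × 3 = 996.45
  Sum = 2749.125 ng/mL·hr

AUC = 2749 ng/mL·hr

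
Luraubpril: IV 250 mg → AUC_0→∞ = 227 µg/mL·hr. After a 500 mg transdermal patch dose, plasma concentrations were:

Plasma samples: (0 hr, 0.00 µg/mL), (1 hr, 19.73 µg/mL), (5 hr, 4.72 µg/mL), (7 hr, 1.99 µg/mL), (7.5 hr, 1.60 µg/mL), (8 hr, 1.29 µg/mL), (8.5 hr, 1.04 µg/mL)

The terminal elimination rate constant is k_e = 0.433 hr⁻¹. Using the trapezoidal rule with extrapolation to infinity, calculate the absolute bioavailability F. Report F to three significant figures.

Trapezoidal AUC_0→8.5 (transdermal patch):
  [0→1]: (0.00+19.73)/2 × 1 = 9.865
  [1→5]: (19.73+4.72)/2 × 4 = 48.9
  [5→7]: (4.72+1.99)/2 × 2 = 6.71
  [7→7.5]: (1.99+1.60)/2 × 0.5 = 0.8975
  [7.5→8]: (1.60+1.29)/2 × 0.5 = 0.7225
  [8→8.5]: (1.29+1.04)/2 × 0.5 = 0.5825
  Sum = 67.6775 µg/mL·hr
Tail: C_last/k_e = 1.04/0.433 = 2.402
AUC_0→∞ (transdermal patch) = 67.6775 + 2.402 = 70.0795 µg/mL·hr
F = (AUC_ev/D_ev)/(AUC_iv/D_iv) = (70.0795/500)/(227/250) = 0.140159/0.908 = 0.1544

F = 0.154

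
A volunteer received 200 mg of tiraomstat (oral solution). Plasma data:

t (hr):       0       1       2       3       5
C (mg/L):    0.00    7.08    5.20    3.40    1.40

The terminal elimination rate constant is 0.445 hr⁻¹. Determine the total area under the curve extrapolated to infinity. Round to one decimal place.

AUC = 21.9 mg/L·hr

Trapezoidal AUC_0→5:
  [0→1]: (0.00+7.08)/2 × 1 = 3.54
  [1→2]: (7.08+5.20)/2 × 1 = 6.14
  [2→3]: (5.20+3.40)/2 × 1 = 4.3
  [3→5]: (3.40+1.40)/2 × 2 = 4.8
  Sum = 18.78 mg/L·hr
Extrapolated tail: C_last / k_e = 1.40 / 0.445 = 3.146
AUC_0→∞ = 18.78 + 3.146 = 21.926 mg/L·hr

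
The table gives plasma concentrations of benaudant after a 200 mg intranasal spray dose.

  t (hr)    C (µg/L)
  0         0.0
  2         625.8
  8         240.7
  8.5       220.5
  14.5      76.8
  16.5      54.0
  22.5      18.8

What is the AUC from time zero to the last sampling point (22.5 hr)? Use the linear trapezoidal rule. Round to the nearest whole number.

Trapezoidal AUC_0→22.5:
  [0→2]: (0.0+625.8)/2 × 2 = 625.8
  [2→8]: (625.8+240.7)/2 × 6 = 2599.5
  [8→8.5]: (240.7+220.5)/2 × 0.5 = 115.3
  [8.5→14.5]: (220.5+76.8)/2 × 6 = 891.9
  [14.5→16.5]: (76.8+54.0)/2 × 2 = 130.8
  [16.5→22.5]: (54.0+18.8)/2 × 6 = 218.4
  Sum = 4581.7 µg/L·hr

AUC = 4582 µg/L·hr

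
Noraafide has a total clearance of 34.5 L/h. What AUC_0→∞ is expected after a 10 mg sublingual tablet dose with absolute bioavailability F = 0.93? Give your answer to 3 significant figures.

AUC_0→∞ = F × Dose / CL
        = 0.93 × 10 / 34.5 = 0.269565 mg/L·h

AUC = 0.270 mg/L·h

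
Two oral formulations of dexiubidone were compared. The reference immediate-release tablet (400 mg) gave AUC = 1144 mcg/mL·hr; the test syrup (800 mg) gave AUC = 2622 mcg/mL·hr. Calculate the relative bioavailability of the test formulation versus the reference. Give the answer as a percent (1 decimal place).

F_rel = (AUC_test/D_test) / (AUC_ref/D_ref)
      = (2622/800) / (1144/400)
      = 3.2775 / 2.86 = 1.1460 = 114.60%

F_rel = 114.6%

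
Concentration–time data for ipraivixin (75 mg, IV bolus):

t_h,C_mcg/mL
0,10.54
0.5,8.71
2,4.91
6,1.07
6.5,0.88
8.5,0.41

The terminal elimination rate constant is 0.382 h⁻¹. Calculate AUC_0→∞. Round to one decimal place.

Trapezoidal AUC_0→8.5:
  [0→0.5]: (10.54+8.71)/2 × 0.5 = 4.8125
  [0.5→2]: (8.71+4.91)/2 × 1.5 = 10.215
  [2→6]: (4.91+1.07)/2 × 4 = 11.96
  [6→6.5]: (1.07+0.88)/2 × 0.5 = 0.4875
  [6.5→8.5]: (0.88+0.41)/2 × 2 = 1.29
  Sum = 28.765 mcg/mL·h
Extrapolated tail: C_last / k_e = 0.41 / 0.382 = 1.073
AUC_0→∞ = 28.765 + 1.073 = 29.838 mcg/mL·h

AUC = 29.8 mcg/mL·h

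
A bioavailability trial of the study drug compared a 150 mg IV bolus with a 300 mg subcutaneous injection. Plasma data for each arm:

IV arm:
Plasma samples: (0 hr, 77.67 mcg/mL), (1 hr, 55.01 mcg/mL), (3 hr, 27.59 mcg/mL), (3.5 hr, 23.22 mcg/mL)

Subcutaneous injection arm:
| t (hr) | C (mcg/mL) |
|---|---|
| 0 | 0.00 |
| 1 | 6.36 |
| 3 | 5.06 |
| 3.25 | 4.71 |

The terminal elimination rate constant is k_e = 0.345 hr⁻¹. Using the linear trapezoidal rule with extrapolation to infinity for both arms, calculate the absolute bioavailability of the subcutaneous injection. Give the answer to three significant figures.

F = 0.0644

Trapezoidal AUC_0→3.5 (IV):
  [0→1]: (77.67+55.01)/2 × 1 = 66.34
  [1→3]: (55.01+27.59)/2 × 2 = 82.6
  [3→3.5]: (27.59+23.22)/2 × 0.5 = 12.7025
  Sum = 161.6425 mcg/mL·hr
IV tail: 23.22/0.345 = 67.304; AUC_iv,0→∞ = 161.6425 + 67.304 = 228.9465 mcg/mL·hr
Trapezoidal AUC_0→3.25 (subcutaneous injection):
  [0→1]: (0.00+6.36)/2 × 1 = 3.18
  [1→3]: (6.36+5.06)/2 × 2 = 11.42
  [3→3.25]: (5.06+4.71)/2 × 0.25 = 1.22125
  Sum = 15.82125 mcg/mL·hr
subcutaneous injection tail: 4.71/0.345 = 13.652; AUC_ev,0→∞ = 15.82125 + 13.652 = 29.47325 mcg/mL·hr
F = (AUC_ev/D_ev)/(AUC_iv/D_iv) = (29.47325/300)/(228.9465/150) = 0.0982442/1.52631 = 0.0644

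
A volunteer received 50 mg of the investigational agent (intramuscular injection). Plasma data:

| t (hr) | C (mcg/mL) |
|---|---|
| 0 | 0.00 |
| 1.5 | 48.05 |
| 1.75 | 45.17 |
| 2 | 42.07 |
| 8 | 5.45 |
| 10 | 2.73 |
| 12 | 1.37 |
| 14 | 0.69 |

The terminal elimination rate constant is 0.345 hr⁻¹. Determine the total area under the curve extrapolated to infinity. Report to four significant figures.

Trapezoidal AUC_0→14:
  [0→1.5]: (0.00+48.05)/2 × 1.5 = 36.0375
  [1.5→1.75]: (48.05+45.17)/2 × 0.25 = 11.6525
  [1.75→2]: (45.17+42.07)/2 × 0.25 = 10.905
  [2→8]: (42.07+5.45)/2 × 6 = 142.56
  [8→10]: (5.45+2.73)/2 × 2 = 8.18
  [10→12]: (2.73+1.37)/2 × 2 = 4.1
  [12→14]: (1.37+0.69)/2 × 2 = 2.06
  Sum = 215.495 mcg/mL·hr
Extrapolated tail: C_last / k_e = 0.69 / 0.345 = 2.000
AUC_0→∞ = 215.495 + 2.000 = 217.495 mcg/mL·hr

AUC = 217.5 mcg/mL·hr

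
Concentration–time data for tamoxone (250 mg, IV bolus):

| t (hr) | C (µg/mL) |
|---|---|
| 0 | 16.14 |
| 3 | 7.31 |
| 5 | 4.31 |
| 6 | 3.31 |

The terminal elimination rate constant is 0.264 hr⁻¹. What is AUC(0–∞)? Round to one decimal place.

AUC = 63.1 µg/mL·hr

Trapezoidal AUC_0→6:
  [0→3]: (16.14+7.31)/2 × 3 = 35.175
  [3→5]: (7.31+4.31)/2 × 2 = 11.62
  [5→6]: (4.31+3.31)/2 × 1 = 3.81
  Sum = 50.605 µg/mL·hr
Extrapolated tail: C_last / k_e = 3.31 / 0.264 = 12.538
AUC_0→∞ = 50.605 + 12.538 = 63.143 µg/mL·hr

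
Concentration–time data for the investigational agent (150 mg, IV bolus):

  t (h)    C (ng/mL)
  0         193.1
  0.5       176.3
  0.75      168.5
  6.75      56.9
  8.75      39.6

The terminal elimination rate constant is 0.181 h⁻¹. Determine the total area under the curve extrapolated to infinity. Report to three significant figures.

AUC = 1130 ng/mL·h

Trapezoidal AUC_0→8.75:
  [0→0.5]: (193.1+176.3)/2 × 0.5 = 92.35
  [0.5→0.75]: (176.3+168.5)/2 × 0.25 = 43.1
  [0.75→6.75]: (168.5+56.9)/2 × 6 = 676.2
  [6.75→8.75]: (56.9+39.6)/2 × 2 = 96.5
  Sum = 908.15 ng/mL·h
Extrapolated tail: C_last / k_e = 39.6 / 0.181 = 218.785
AUC_0→∞ = 908.15 + 218.785 = 1126.935 ng/mL·h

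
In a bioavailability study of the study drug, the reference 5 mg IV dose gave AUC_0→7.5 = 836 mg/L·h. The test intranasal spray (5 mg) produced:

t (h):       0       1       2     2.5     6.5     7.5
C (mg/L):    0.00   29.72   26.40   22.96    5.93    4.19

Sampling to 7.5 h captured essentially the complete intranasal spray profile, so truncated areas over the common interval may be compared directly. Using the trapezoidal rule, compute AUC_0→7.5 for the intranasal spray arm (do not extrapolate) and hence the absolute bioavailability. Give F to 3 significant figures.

F = 0.141

Trapezoidal AUC_0→7.5 (intranasal spray):
  [0→1]: (0.00+29.72)/2 × 1 = 14.86
  [1→2]: (29.72+26.40)/2 × 1 = 28.06
  [2→2.5]: (26.40+22.96)/2 × 0.5 = 12.34
  [2.5→6.5]: (22.96+5.93)/2 × 4 = 57.78
  [6.5→7.5]: (5.93+4.19)/2 × 1 = 5.06
  Sum = 118.1 mg/L·h
F = (AUC_ev/D_ev)/(AUC_iv/D_iv) = (118.1/5)/(836/5) = 23.62/167.2 = 0.1413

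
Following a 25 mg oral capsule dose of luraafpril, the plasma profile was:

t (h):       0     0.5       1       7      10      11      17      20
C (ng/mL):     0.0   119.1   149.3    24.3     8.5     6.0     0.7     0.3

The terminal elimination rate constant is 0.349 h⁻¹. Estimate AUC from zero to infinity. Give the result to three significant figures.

AUC = 697 ng/mL·h

Trapezoidal AUC_0→20:
  [0→0.5]: (0.0+119.1)/2 × 0.5 = 29.775
  [0.5→1]: (119.1+149.3)/2 × 0.5 = 67.1
  [1→7]: (149.3+24.3)/2 × 6 = 520.8
  [7→10]: (24.3+8.5)/2 × 3 = 49.2
  [10→11]: (8.5+6.0)/2 × 1 = 7.25
  [11→17]: (6.0+0.7)/2 × 6 = 20.1
  [17→20]: (0.7+0.3)/2 × 3 = 1.5
  Sum = 695.725 ng/mL·h
Extrapolated tail: C_last / k_e = 0.3 / 0.349 = 0.860
AUC_0→∞ = 695.725 + 0.860 = 696.585 ng/mL·h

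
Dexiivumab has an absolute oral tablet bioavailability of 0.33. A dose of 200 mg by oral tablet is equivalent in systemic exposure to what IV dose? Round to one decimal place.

D_iv = 66.0 mg

Systemic exposure from an extravascular dose = F × D_ev, so the equivalent IV dose is F × D_ev.
D_iv = F × D_ev = 0.33 × 200 = 66 mg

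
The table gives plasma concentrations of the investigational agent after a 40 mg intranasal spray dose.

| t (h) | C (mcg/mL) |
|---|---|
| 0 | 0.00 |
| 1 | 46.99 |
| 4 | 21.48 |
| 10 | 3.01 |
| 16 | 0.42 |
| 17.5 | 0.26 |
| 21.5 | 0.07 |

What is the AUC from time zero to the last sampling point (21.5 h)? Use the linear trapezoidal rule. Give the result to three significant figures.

Trapezoidal AUC_0→21.5:
  [0→1]: (0.00+46.99)/2 × 1 = 23.495
  [1→4]: (46.99+21.48)/2 × 3 = 102.705
  [4→10]: (21.48+3.01)/2 × 6 = 73.47
  [10→16]: (3.01+0.42)/2 × 6 = 10.29
  [16→17.5]: (0.42+0.26)/2 × 1.5 = 0.51
  [17.5→21.5]: (0.26+0.07)/2 × 4 = 0.66
  Sum = 211.13 mcg/mL·h

AUC = 211 mcg/mL·h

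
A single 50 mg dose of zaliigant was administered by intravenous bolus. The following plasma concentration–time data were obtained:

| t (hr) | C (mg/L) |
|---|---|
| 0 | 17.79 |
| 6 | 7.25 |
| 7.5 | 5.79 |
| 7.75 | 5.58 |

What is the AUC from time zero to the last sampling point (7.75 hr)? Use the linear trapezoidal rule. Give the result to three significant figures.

AUC = 86.3 mg/L·hr

Trapezoidal AUC_0→7.75:
  [0→6]: (17.79+7.25)/2 × 6 = 75.12
  [6→7.5]: (7.25+5.79)/2 × 1.5 = 9.78
  [7.5→7.75]: (5.79+5.58)/2 × 0.25 = 1.42125
  Sum = 86.32125 mg/L·hr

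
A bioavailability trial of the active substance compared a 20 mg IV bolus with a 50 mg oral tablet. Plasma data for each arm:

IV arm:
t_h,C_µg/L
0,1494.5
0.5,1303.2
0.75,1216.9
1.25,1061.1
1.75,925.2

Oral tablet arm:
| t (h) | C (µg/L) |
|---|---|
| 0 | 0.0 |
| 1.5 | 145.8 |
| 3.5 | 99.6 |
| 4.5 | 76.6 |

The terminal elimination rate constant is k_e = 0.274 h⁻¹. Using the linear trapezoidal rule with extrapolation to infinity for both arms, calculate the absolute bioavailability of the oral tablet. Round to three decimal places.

Trapezoidal AUC_0→1.75 (IV):
  [0→0.5]: (1494.5+1303.2)/2 × 0.5 = 699.425
  [0.5→0.75]: (1303.2+1216.9)/2 × 0.25 = 315.0125
  [0.75→1.25]: (1216.9+1061.1)/2 × 0.5 = 569.5
  [1.25→1.75]: (1061.1+925.2)/2 × 0.5 = 496.575
  Sum = 2080.5125 µg/L·h
IV tail: 925.2/0.274 = 3376.642; AUC_iv,0→∞ = 2080.5125 + 3376.642 = 5457.1545 µg/L·h
Trapezoidal AUC_0→4.5 (oral tablet):
  [0→1.5]: (0.0+145.8)/2 × 1.5 = 109.35
  [1.5→3.5]: (145.8+99.6)/2 × 2 = 245.4
  [3.5→4.5]: (99.6+76.6)/2 × 1 = 88.1
  Sum = 442.85 µg/L·h
oral tablet tail: 76.6/0.274 = 279.562; AUC_ev,0→∞ = 442.85 + 279.562 = 722.412 µg/L·h
F = (AUC_ev/D_ev)/(AUC_iv/D_iv) = (722.412/50)/(5457.1545/20) = 14.44824/272.858 = 0.0530

F = 0.053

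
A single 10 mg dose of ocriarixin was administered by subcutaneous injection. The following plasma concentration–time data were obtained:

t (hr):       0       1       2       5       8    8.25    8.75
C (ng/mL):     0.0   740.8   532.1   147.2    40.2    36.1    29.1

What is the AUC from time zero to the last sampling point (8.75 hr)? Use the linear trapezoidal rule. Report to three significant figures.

AUC = 2330 ng/mL·hr

Trapezoidal AUC_0→8.75:
  [0→1]: (0.0+740.8)/2 × 1 = 370.4
  [1→2]: (740.8+532.1)/2 × 1 = 636.45
  [2→5]: (532.1+147.2)/2 × 3 = 1018.95
  [5→8]: (147.2+40.2)/2 × 3 = 281.1
  [8→8.25]: (40.2+36.1)/2 × 0.25 = 9.5375
  [8.25→8.75]: (36.1+29.1)/2 × 0.5 = 16.3
  Sum = 2332.7375 ng/mL·hr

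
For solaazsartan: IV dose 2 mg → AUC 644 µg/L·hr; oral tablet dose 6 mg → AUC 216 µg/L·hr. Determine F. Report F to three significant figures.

F = (AUC_ev / D_ev) / (AUC_iv / D_iv)
  = (216/6) / (644/2)
  = 36 / 322 = 0.1118

F = 0.112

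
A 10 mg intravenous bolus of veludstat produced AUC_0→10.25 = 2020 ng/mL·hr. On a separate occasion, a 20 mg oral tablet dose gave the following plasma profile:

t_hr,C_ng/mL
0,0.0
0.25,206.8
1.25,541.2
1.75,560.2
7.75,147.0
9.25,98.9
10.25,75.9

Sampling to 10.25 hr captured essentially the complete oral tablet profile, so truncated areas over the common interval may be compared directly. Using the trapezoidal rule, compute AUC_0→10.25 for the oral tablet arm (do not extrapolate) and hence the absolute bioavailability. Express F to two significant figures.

F = 0.76

Trapezoidal AUC_0→10.25 (oral tablet):
  [0→0.25]: (0.0+206.8)/2 × 0.25 = 25.85
  [0.25→1.25]: (206.8+541.2)/2 × 1 = 374.0
  [1.25→1.75]: (541.2+560.2)/2 × 0.5 = 275.35
  [1.75→7.75]: (560.2+147.0)/2 × 6 = 2121.6
  [7.75→9.25]: (147.0+98.9)/2 × 1.5 = 184.425
  [9.25→10.25]: (98.9+75.9)/2 × 1 = 87.4
  Sum = 3068.625 ng/mL·hr
F = (AUC_ev/D_ev)/(AUC_iv/D_iv) = (3068.625/20)/(2020/10) = 153.43125/202 = 0.7596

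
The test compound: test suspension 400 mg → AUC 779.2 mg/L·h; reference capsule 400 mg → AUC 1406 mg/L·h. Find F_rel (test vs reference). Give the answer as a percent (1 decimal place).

F_rel = (AUC_test/D_test) / (AUC_ref/D_ref)
      = (779.2/400) / (1406/400)
      = 1.948 / 3.515 = 0.5542 = 55.42%

F_rel = 55.4%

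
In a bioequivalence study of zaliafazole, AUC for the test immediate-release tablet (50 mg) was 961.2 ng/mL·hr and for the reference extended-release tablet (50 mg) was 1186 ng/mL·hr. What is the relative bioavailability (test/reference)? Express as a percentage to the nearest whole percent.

F_rel = (AUC_test/D_test) / (AUC_ref/D_ref)
      = (961.2/50) / (1186/50)
      = 19.224 / 23.72 = 0.8105 = 81.05%

F_rel = 81%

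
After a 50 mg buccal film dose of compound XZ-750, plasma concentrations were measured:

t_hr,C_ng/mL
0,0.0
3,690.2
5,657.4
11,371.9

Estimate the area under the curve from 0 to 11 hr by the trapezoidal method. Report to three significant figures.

AUC = 5470 ng/mL·hr

Trapezoidal AUC_0→11:
  [0→3]: (0.0+690.2)/2 × 3 = 1035.3
  [3→5]: (690.2+657.4)/2 × 2 = 1347.6
  [5→11]: (657.4+371.9)/2 × 6 = 3087.9
  Sum = 5470.8 ng/mL·hr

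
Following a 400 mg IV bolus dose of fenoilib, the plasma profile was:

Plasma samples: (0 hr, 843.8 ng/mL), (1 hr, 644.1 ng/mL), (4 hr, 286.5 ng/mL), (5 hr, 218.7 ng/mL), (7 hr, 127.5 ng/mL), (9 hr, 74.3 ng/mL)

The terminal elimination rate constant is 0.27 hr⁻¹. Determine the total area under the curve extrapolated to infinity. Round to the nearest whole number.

AUC = 3216 ng/mL·hr

Trapezoidal AUC_0→9:
  [0→1]: (843.8+644.1)/2 × 1 = 743.95
  [1→4]: (644.1+286.5)/2 × 3 = 1395.9
  [4→5]: (286.5+218.7)/2 × 1 = 252.6
  [5→7]: (218.7+127.5)/2 × 2 = 346.2
  [7→9]: (127.5+74.3)/2 × 2 = 201.8
  Sum = 2940.45 ng/mL·hr
Extrapolated tail: C_last / k_e = 74.3 / 0.27 = 275.185
AUC_0→∞ = 2940.45 + 275.185 = 3215.635 ng/mL·hr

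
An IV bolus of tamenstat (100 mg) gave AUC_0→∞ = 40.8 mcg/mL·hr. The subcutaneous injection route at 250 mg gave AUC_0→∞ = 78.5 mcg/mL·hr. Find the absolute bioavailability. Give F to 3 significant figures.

F = (AUC_ev / D_ev) / (AUC_iv / D_iv)
  = (78.5/250) / (40.8/100)
  = 0.314 / 0.408 = 0.7696

F = 0.770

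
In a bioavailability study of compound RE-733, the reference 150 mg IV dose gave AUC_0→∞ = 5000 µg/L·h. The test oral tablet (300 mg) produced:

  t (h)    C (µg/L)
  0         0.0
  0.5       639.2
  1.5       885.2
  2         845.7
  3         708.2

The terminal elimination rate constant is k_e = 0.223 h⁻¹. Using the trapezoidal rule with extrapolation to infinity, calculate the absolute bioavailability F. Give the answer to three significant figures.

F = 0.531

Trapezoidal AUC_0→3 (oral tablet):
  [0→0.5]: (0.0+639.2)/2 × 0.5 = 159.8
  [0.5→1.5]: (639.2+885.2)/2 × 1 = 762.2
  [1.5→2]: (885.2+845.7)/2 × 0.5 = 432.725
  [2→3]: (845.7+708.2)/2 × 1 = 776.95
  Sum = 2131.675 µg/L·h
Tail: C_last/k_e = 708.2/0.223 = 3175.785
AUC_0→∞ (oral tablet) = 2131.675 + 3175.785 = 5307.46 µg/L·h
F = (AUC_ev/D_ev)/(AUC_iv/D_iv) = (5307.46/300)/(5000/150) = 17.6915/33.3333 = 0.5307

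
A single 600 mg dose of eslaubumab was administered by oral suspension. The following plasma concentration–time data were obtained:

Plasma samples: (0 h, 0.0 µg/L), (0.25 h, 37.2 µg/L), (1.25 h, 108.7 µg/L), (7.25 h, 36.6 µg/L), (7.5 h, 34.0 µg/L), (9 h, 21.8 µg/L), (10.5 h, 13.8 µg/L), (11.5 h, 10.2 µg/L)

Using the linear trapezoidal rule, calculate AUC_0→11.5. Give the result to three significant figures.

Trapezoidal AUC_0→11.5:
  [0→0.25]: (0.0+37.2)/2 × 0.25 = 4.65
  [0.25→1.25]: (37.2+108.7)/2 × 1 = 72.95
  [1.25→7.25]: (108.7+36.6)/2 × 6 = 435.9
  [7.25→7.5]: (36.6+34.0)/2 × 0.25 = 8.825
  [7.5→9]: (34.0+21.8)/2 × 1.5 = 41.85
  [9→10.5]: (21.8+13.8)/2 × 1.5 = 26.7
  [10.5→11.5]: (13.8+10.2)/2 × 1 = 12.0
  Sum = 602.875 µg/L·h

AUC = 603 µg/L·h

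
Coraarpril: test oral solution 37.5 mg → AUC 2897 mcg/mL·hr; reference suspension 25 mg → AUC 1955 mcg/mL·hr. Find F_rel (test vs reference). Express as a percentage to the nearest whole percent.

F_rel = (AUC_test/D_test) / (AUC_ref/D_ref)
      = (2897/37.5) / (1955/25)
      = 77.2533 / 78.2 = 0.9879 = 98.79%

F_rel = 99%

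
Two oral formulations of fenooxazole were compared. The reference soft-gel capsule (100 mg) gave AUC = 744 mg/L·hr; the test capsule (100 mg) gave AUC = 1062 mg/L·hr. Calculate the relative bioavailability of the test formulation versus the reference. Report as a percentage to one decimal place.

F_rel = (AUC_test/D_test) / (AUC_ref/D_ref)
      = (1062/100) / (744/100)
      = 10.62 / 7.44 = 1.4274 = 142.74%

F_rel = 142.7%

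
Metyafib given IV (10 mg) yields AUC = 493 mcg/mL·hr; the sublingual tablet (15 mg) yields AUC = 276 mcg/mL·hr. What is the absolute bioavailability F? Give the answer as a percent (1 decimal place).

F = 37.3%

F = (AUC_ev / D_ev) / (AUC_iv / D_iv)
  = (276/15) / (493/10)
  = 18.4 / 49.3 = 0.3732
  = 37.32%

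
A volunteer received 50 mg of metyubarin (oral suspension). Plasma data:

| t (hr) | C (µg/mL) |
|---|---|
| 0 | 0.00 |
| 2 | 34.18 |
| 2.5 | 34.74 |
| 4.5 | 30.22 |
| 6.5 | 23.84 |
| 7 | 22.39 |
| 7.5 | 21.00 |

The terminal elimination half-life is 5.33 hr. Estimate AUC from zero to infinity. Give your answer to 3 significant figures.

Trapezoidal AUC_0→7.5:
  [0→2]: (0.00+34.18)/2 × 2 = 34.18
  [2→2.5]: (34.18+34.74)/2 × 0.5 = 17.23
  [2.5→4.5]: (34.74+30.22)/2 × 2 = 64.96
  [4.5→6.5]: (30.22+23.84)/2 × 2 = 54.06
  [6.5→7]: (23.84+22.39)/2 × 0.5 = 11.5575
  [7→7.5]: (22.39+21.00)/2 × 0.5 = 10.8475
  Sum = 192.835 µg/mL·hr
k_e = ln2 / t½ = 0.693147 / 5.33 = 0.1300 hr^-1
Extrapolated tail: C_last / k_e = 21.00 / 0.13 = 161.538
AUC_0→∞ = 192.835 + 161.538 = 354.373 µg/mL·hr

AUC = 354 µg/mL·hr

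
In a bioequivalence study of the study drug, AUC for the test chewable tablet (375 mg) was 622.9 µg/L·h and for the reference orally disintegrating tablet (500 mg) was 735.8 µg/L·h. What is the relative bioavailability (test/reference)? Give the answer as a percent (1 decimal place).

F_rel = (AUC_test/D_test) / (AUC_ref/D_ref)
      = (622.9/375) / (735.8/500)
      = 1.66107 / 1.4716 = 1.1288 = 112.88%

F_rel = 112.9%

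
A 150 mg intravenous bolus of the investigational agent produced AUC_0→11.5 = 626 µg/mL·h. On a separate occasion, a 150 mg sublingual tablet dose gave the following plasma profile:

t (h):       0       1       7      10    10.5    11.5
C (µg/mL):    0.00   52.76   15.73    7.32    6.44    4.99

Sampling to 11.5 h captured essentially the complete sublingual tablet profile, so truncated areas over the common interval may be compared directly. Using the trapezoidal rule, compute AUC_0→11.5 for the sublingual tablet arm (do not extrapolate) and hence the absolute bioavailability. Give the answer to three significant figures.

F = 0.440

Trapezoidal AUC_0→11.5 (sublingual tablet):
  [0→1]: (0.00+52.76)/2 × 1 = 26.38
  [1→7]: (52.76+15.73)/2 × 6 = 205.47
  [7→10]: (15.73+7.32)/2 × 3 = 34.575
  [10→10.5]: (7.32+6.44)/2 × 0.5 = 3.44
  [10.5→11.5]: (6.44+4.99)/2 × 1 = 5.715
  Sum = 275.58 µg/mL·h
F = (AUC_ev/D_ev)/(AUC_iv/D_iv) = (275.58/150)/(626/150) = 1.8372/4.17333 = 0.4402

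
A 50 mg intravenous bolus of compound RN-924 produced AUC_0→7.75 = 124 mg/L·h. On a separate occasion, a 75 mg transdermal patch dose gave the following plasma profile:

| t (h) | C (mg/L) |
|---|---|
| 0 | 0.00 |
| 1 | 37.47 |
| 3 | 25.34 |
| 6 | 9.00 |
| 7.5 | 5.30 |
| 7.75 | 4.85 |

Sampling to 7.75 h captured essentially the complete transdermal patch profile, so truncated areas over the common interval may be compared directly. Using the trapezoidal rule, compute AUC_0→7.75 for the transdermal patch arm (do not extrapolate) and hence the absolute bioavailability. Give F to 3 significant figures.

Trapezoidal AUC_0→7.75 (transdermal patch):
  [0→1]: (0.00+37.47)/2 × 1 = 18.735
  [1→3]: (37.47+25.34)/2 × 2 = 62.81
  [3→6]: (25.34+9.00)/2 × 3 = 51.51
  [6→7.5]: (9.00+5.30)/2 × 1.5 = 10.725
  [7.5→7.75]: (5.30+4.85)/2 × 0.25 = 1.26875
  Sum = 145.04875 mg/L·h
F = (AUC_ev/D_ev)/(AUC_iv/D_iv) = (145.04875/75)/(124/50) = 1.93398/2.48 = 0.7798

F = 0.780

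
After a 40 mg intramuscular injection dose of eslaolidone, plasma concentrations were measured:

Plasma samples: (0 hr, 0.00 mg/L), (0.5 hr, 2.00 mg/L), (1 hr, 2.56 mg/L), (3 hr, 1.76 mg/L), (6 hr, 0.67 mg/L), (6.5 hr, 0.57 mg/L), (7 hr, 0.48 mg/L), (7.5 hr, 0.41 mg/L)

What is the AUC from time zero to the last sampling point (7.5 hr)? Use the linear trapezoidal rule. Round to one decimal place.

Trapezoidal AUC_0→7.5:
  [0→0.5]: (0.00+2.00)/2 × 0.5 = 0.5
  [0.5→1]: (2.00+2.56)/2 × 0.5 = 1.14
  [1→3]: (2.56+1.76)/2 × 2 = 4.32
  [3→6]: (1.76+0.67)/2 × 3 = 3.645
  [6→6.5]: (0.67+0.57)/2 × 0.5 = 0.31
  [6.5→7]: (0.57+0.48)/2 × 0.5 = 0.2625
  [7→7.5]: (0.48+0.41)/2 × 0.5 = 0.2225
  Sum = 10.4 mg/L·hr

AUC = 10.4 mg/L·hr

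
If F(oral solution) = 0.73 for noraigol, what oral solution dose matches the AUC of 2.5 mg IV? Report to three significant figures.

For equal systemic exposure: F × D_ev = D_iv
D_ev = D_iv / F = 2.5 / 0.73 = 3.42466 mg

D_oral = 3.42 mg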